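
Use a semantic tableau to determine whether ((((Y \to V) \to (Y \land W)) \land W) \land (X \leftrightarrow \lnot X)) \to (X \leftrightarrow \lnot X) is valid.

Valid

Assume the negation and expand:
Initial set: {\lnot (((((Y \to V) \to (Y \land W)) \land W) \land (X \leftrightarrow \lnot X)) \to (X \leftrightarrow \lnot X))}.
\lnot (((((Y \to V) \to (Y \land W)) \land W) \land (X \leftrightarrow \lnot X)) \to (X \leftrightarrow \lnot X)): α-rule — add ((((Y \to V) \to (Y \land W)) \land W) \land (X \leftrightarrow \lnot X)), \lnot (X \leftrightarrow \lnot X).
((((Y \to V) \to (Y \land W)) \land W) \land (X \leftrightarrow \lnot X)): α-rule — add (((Y \to V) \to (Y \land W)) \land W), (X \leftrightarrow \lnot X).
(((Y \to V) \to (Y \land W)) \land W): α-rule — add ((Y \to V) \to (Y \land W)), W.
\lnot (X \leftrightarrow \lnot X): β-rule — branch into X, \lnot \lnot X  //  \lnot X, \lnot X.
  branch 1 (add X, \lnot \lnot X):
    (X \leftrightarrow \lnot X): β-rule — branch into X, \lnot X  //  \lnot X, \lnot \lnot X.
      branch 1.1 (add X, \lnot X):
        × closes — contains both X and \lnot X.
      branch 1.2 (add \lnot X, \lnot \lnot X):
        × closes — contains both X and \lnot X.
  branch 2 (add \lnot X, \lnot X):
    (X \leftrightarrow \lnot X): β-rule — branch into X, \lnot X  //  \lnot X, \lnot \lnot X.
      branch 2.1 (add X, \lnot X):
        × closes — contains both X and \lnot X.
      branch 2.2 (add \lnot X, \lnot \lnot X):
        × closes — contains both X and \lnot X.
All 4 branches close.
Every branch closed, so the negation is unsatisfiable and the formula is valid.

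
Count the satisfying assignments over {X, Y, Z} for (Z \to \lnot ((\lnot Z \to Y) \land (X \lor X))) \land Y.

3

Initial set: {((Z \to \lnot ((\lnot Z \to Y) \land (X \lor X))) \land Y)}.
((Z \to \lnot ((\lnot Z \to Y) \land (X \lor X))) \land Y): α-rule — add (Z \to \lnot ((\lnot Z \to Y) \land (X \lor X))), Y.
(Z \to \lnot ((\lnot Z \to Y) \land (X \lor X))): β-rule — branch into \lnot Z  //  \lnot ((\lnot Z \to Y) \land (X \lor X)).
  branch 1 (add \lnot Z):
    ○ open, literals {Y=true, Z=false}.
  branch 2 (add \lnot ((\lnot Z \to Y) \land (X \lor X))):
    \lnot ((\lnot Z \to Y) \land (X \lor X)): β-rule — branch into \lnot (\lnot Z \to Y)  //  \lnot (X \lor X).
      branch 2.1 (add \lnot (\lnot Z \to Y)):
        \lnot (\lnot Z \to Y): α-rule — add \lnot Z, \lnot Y.
        × closes — contains both Y and \lnot Y.
      branch 2.2 (add \lnot (X \lor X)):
        \lnot (X \lor X): α-rule — add \lnot X, \lnot X.
        ○ open, literals {X=false, Y=true}.
1 branch closed, 2 open.
Each open branch fixes some atoms; the unmentioned ones are free. Counting distinct full assignments: branch {Y=true, Z=false} (X) contributes 2 new; branch {X=false, Y=true} (Z) contributes 1 new. Total: 3.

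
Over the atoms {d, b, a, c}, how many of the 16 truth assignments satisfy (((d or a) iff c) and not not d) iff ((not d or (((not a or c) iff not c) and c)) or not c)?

Initial set: {T ((((d or a) iff c) and not not d) iff ((not d or (((not a or c) iff not c) and c)) or not c))}.
T ((((d or a) iff c) and not not d) iff ((not d or (((not a or c) iff not c) and c)) or not c)): β-rule — branch into T (((d or a) iff c) and not not d), T ((not d or (((not a or c) iff not c) and c)) or not c)  //  F (((d or a) iff c) and not not d), F ((not d or (((not a or c) iff not c) and c)) or not c).
  branch 1 (add T (((d or a) iff c) and not not d), T ((not d or (((not a or c) iff not c) and c)) or not c)):
    T (((d or a) iff c) and not not d): α-rule — add T ((d or a) iff c), T not not d.
    T not not d: drop double negation, giving T d.
    T ((not d or (((not a or c) iff not c) and c)) or not c): β-rule — branch into T (not d or (((not a or c) iff not c) and c))  //  T not c.
      branch 1.1 (add T (not d or (((not a or c) iff not c) and c))):
        T ((d or a) iff c): β-rule — branch into T (d or a), T c  //  F (d or a), F c.
          branch 1.1.1 (add T (d or a), T c):
            T (not d or (((not a or c) iff not c) and c)): β-rule — branch into T not d  //  T (((not a or c) iff not c) and c).
              branch 1.1.1.1 (add T not d):
                × closes — contains both d and not d.
              branch 1.1.1.2 (add T (((not a or c) iff not c) and c)):
                T (((not a or c) iff not c) and c): α-rule — add T ((not a or c) iff not c), T c.
                T (d or a): β-rule — branch into T d  //  T a.
                  branch 1.1.1.2.1 (add T d):
                    T ((not a or c) iff not c): β-rule — branch into T (not a or c), T not c  //  F (not a or c), F not c.
                      branch 1.1.1.2.1.1 (add T (not a or c), T not c):
                        × closes — contains both c and not c.
                      branch 1.1.1.2.1.2 (add F (not a or c), F not c):
                        F (not a or c): α-rule — add F not a, F c.
                        × closes — contains both c and not c.
                  branch 1.1.1.2.2 (add T a):
                    T ((not a or c) iff not c): β-rule — branch into T (not a or c), T not c  //  F (not a or c), F not c.
                      branch 1.1.1.2.2.1 (add T (not a or c), T not c):
                        × closes — contains both c and not c.
                      branch 1.1.1.2.2.2 (add F (not a or c), F not c):
                        F (not a or c): α-rule — add F not a, F c.
                        × closes — contains both c and not c.
          branch 1.1.2 (add F (d or a), F c):
            F (d or a): α-rule — add F d, F a.
            × closes — contains both d and not d.
      branch 1.2 (add T not c):
        T ((d or a) iff c): β-rule — branch into T (d or a), T c  //  F (d or a), F c.
          branch 1.2.1 (add T (d or a), T c):
            × closes — contains both c and not c.
          branch 1.2.2 (add F (d or a), F c):
            F (d or a): α-rule — add F d, F a.
            × closes — contains both d and not d.
  branch 2 (add F (((d or a) iff c) and not not d), F ((not d or (((not a or c) iff not c) and c)) or not c)):
    F ((not d or (((not a or c) iff not c) and c)) or not c): α-rule — add F (not d or (((not a or c) iff not c) and c)), F not c.
    F (not d or (((not a or c) iff not c) and c)): α-rule — add F not d, F (((not a or c) iff not c) and c).
    F (((d or a) iff c) and not not d): β-rule — branch into F ((d or a) iff c)  //  F not not d.
      branch 2.1 (add F ((d or a) iff c)):
        F (((not a or c) iff not c) and c): β-rule — branch into F ((not a or c) iff not c)  //  F c.
          branch 2.1.1 (add F ((not a or c) iff not c)):
            F ((d or a) iff c): β-rule — branch into T (d or a), F c  //  F (d or a), T c.
              branch 2.1.1.1 (add T (d or a), F c):
                × closes — contains both c and not c.
              branch 2.1.1.2 (add F (d or a), T c):
                F (d or a): α-rule — add F d, F a.
                × closes — contains both d and not d.
          branch 2.1.2 (add F c):
            × closes — contains both c and not c.
      branch 2.2 (add F not not d):
        F not not d: drop double negation, giving F d.
        × closes — contains both d and not d.
All 12 branches close.
No open branches: the formula has 0 satisfying assignments.

0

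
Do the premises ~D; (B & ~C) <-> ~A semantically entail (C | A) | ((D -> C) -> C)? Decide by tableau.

Initial set: {~D; ((B & ~C) <-> ~A); ~((C | A) | ((D -> C) -> C))}.
~((C | A) | ((D -> C) -> C)): α-rule — add ~(C | A), ~((D -> C) -> C).
~(C | A): α-rule — add ~C, ~A.
~((D -> C) -> C): α-rule — add (D -> C), ~C.
((B & ~C) <-> ~A): β-rule — branch into (B & ~C), ~A  //  ~(B & ~C), ~~A.
  branch 1 (add (B & ~C), ~A):
    (B & ~C): α-rule — add B, ~C.
    (D -> C): β-rule — branch into ~D  //  C.
      branch 1.1 (add ~D):
        ○ open, literals {A=false, B=true, C=false, D=false}.
      branch 1.2 (add C):
        × closes — contains both C and ~C.
  branch 2 (add ~(B & ~C), ~~A):
    × closes — contains both A and ~A.
2 branches closed, 1 open.
An open branch gives a countermodel: A=false, B=true, C=false, D=false (unmentioned atoms arbitrary); the premises hold there but the conclusion fails.

No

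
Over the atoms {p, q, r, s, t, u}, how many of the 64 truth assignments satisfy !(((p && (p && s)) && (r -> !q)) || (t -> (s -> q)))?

Initial set: {T !(((p && (p && s)) && (r -> !q)) || (t -> (s -> q)))}.
T !(((p && (p && s)) && (r -> !q)) || (t -> (s -> q))): α-rule — add F ((p && (p && s)) && (r -> !q)), F (t -> (s -> q)).
F (t -> (s -> q)): α-rule — add T t, F (s -> q).
F (s -> q): α-rule — add T s, F q.
F ((p && (p && s)) && (r -> !q)): β-rule — branch into F (p && (p && s))  //  F (r -> !q).
  branch 1 (add F (p && (p && s))):
    F (p && (p && s)): β-rule — branch into F p  //  F (p && s).
      branch 1.1 (add F p):
        ○ open, literals {p=false, q=false, s=true, t=true}.
      branch 1.2 (add F (p && s)):
        F (p && s): β-rule — branch into F p  //  F s.
          branch 1.2.1 (add F p):
            ○ open, literals {p=false, q=false, s=true, t=true}.
          branch 1.2.2 (add F s):
            × closes — contains both s and !s.
  branch 2 (add F (r -> !q)):
    F (r -> !q): α-rule — add T r, F !q.
    × closes — contains both q and !q.
2 branches closed, 2 open.
Each open branch fixes some atoms; the unmentioned ones are free. Counting distinct full assignments: branch {p=false, q=false, s=true, t=true} (r, u) contributes 4 new; branch {p=false, q=false, s=true, t=true} (r, u) contributes 0 new. Total: 4.

4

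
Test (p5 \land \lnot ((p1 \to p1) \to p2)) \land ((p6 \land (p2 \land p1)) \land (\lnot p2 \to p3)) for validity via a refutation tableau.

Not valid

Assume the negation and expand:
Initial set: {\lnot ((p5 \land \lnot ((p1 \to p1) \to p2)) \land ((p6 \land (p2 \land p1)) \land (\lnot p2 \to p3)))}.
\lnot ((p5 \land \lnot ((p1 \to p1) \to p2)) \land ((p6 \land (p2 \land p1)) \land (\lnot p2 \to p3))): β-rule — branch into \lnot (p5 \land \lnot ((p1 \to p1) \to p2))  //  \lnot ((p6 \land (p2 \land p1)) \land (\lnot p2 \to p3)).
  branch 1 (add \lnot (p5 \land \lnot ((p1 \to p1) \to p2))):
    \lnot (p5 \land \lnot ((p1 \to p1) \to p2)): β-rule — branch into \lnot p5  //  \lnot \lnot ((p1 \to p1) \to p2).
      branch 1.1 (add \lnot p5):
        ○ open, literals {p5=F}.
      branch 1.2 (add \lnot \lnot ((p1 \to p1) \to p2)):
        \lnot \lnot ((p1 \to p1) \to p2): β-rule — branch into \lnot (p1 \to p1)  //  p2.
          branch 1.2.1 (add \lnot (p1 \to p1)):
            \lnot (p1 \to p1): α-rule — add p1, \lnot p1.
            × closes — contains both p1 and \lnot p1.
          branch 1.2.2 (add p2):
            ○ open, literals {p2=T}.
  branch 2 (add \lnot ((p6 \land (p2 \land p1)) \land (\lnot p2 \to p3))):
    \lnot ((p6 \land (p2 \land p1)) \land (\lnot p2 \to p3)): β-rule — branch into \lnot (p6 \land (p2 \land p1))  //  \lnot (\lnot p2 \to p3).
      branch 2.1 (add \lnot (p6 \land (p2 \land p1))):
        \lnot (p6 \land (p2 \land p1)): β-rule — branch into \lnot p6  //  \lnot (p2 \land p1).
          branch 2.1.1 (add \lnot p6):
            ○ open, literals {p6=F}.
          branch 2.1.2 (add \lnot (p2 \land p1)):
            \lnot (p2 \land p1): β-rule — branch into \lnot p2  //  \lnot p1.
              branch 2.1.2.1 (add \lnot p2):
                ○ open, literals {p2=F}.
              branch 2.1.2.2 (add \lnot p1):
                ○ open, literals {p1=F}.
      branch 2.2 (add \lnot (\lnot p2 \to p3)):
        \lnot (\lnot p2 \to p3): α-rule — add \lnot p2, \lnot p3.
        ○ open, literals {p2=F, p3=F}.
1 branch closed, 6 open.
An open branch gives a countermodel: p5=F (unmentioned atoms arbitrary); under it the original formula is false.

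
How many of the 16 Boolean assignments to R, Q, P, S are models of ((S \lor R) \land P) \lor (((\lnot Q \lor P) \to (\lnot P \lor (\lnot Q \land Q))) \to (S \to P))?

12

Initial set: {(((S \lor R) \land P) \lor (((\lnot Q \lor P) \to (\lnot P \lor (\lnot Q \land Q))) \to (S \to P)))}.
(((S \lor R) \land P) \lor (((\lnot Q \lor P) \to (\lnot P \lor (\lnot Q \land Q))) \to (S \to P))): β-rule — branch into ((S \lor R) \land P)  //  (((\lnot Q \lor P) \to (\lnot P \lor (\lnot Q \land Q))) \to (S \to P)).
  branch 1 (add ((S \lor R) \land P)):
    ((S \lor R) \land P): α-rule — add (S \lor R), P.
    (S \lor R): β-rule — branch into S  //  R.
      branch 1.1 (add S):
        ○ open, literals {P=T, S=T}.
      branch 1.2 (add R):
        ○ open, literals {P=T, R=T}.
  branch 2 (add (((\lnot Q \lor P) \to (\lnot P \lor (\lnot Q \land Q))) \to (S \to P))):
    (((\lnot Q \lor P) \to (\lnot P \lor (\lnot Q \land Q))) \to (S \to P)): β-rule — branch into \lnot ((\lnot Q \lor P) \to (\lnot P \lor (\lnot Q \land Q)))  //  (S \to P).
      branch 2.1 (add \lnot ((\lnot Q \lor P) \to (\lnot P \lor (\lnot Q \land Q)))):
        \lnot ((\lnot Q \lor P) \to (\lnot P \lor (\lnot Q \land Q))): α-rule — add (\lnot Q \lor P), \lnot (\lnot P \lor (\lnot Q \land Q)).
        \lnot (\lnot P \lor (\lnot Q \land Q)): α-rule — add \lnot \lnot P, \lnot (\lnot Q \land Q).
        (\lnot Q \lor P): β-rule — branch into \lnot Q  //  P.
          branch 2.1.1 (add \lnot Q):
            \lnot (\lnot Q \land Q): β-rule — branch into \lnot \lnot Q  //  \lnot Q.
              branch 2.1.1.1 (add \lnot \lnot Q):
                × closes — contains both Q and \lnot Q.
              branch 2.1.1.2 (add \lnot Q):
                ○ open, literals {P=T, Q=F}.
          branch 2.1.2 (add P):
            \lnot (\lnot Q \land Q): β-rule — branch into \lnot \lnot Q  //  \lnot Q.
              branch 2.1.2.1 (add \lnot \lnot Q):
                ○ open, literals {P=T, Q=T}.
              branch 2.1.2.2 (add \lnot Q):
                ○ open, literals {P=T, Q=F}.
      branch 2.2 (add (S \to P)):
        (S \to P): β-rule — branch into \lnot S  //  P.
          branch 2.2.1 (add \lnot S):
            ○ open, literals {S=F}.
          branch 2.2.2 (add P):
            ○ open, literals {P=T}.
1 branch closed, 7 open.
Each open branch fixes some atoms; the unmentioned ones are free. Counting distinct full assignments: branch {P=T, S=T} (R, Q) contributes 4 new; branch {P=T, R=T} (Q, S) contributes 2 new; branch {P=T, Q=F} (R, S) contributes 1 new; branch {P=T, Q=T} (R, S) contributes 1 new; branch {P=T, Q=F} (R, S) contributes 0 new; branch {S=F} (R, Q, P) contributes 4 new; branch {P=T} (R, Q, S) contributes 0 new. Total: 12.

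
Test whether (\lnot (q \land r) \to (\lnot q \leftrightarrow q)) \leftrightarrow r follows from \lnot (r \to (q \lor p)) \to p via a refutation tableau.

No

Initial set: {T (\lnot (r \to (q \lor p)) \to p); F ((\lnot (q \land r) \to (\lnot q \leftrightarrow q)) \leftrightarrow r)}.
T (\lnot (r \to (q \lor p)) \to p): β-rule — branch into F \lnot (r \to (q \lor p))  //  T p.
  branch 1 (add F \lnot (r \to (q \lor p))):
    F ((\lnot (q \land r) \to (\lnot q \leftrightarrow q)) \leftrightarrow r): β-rule — branch into T (\lnot (q \land r) \to (\lnot q \leftrightarrow q)), F r  //  F (\lnot (q \land r) \to (\lnot q \leftrightarrow q)), T r.
      branch 1.1 (add T (\lnot (q \land r) \to (\lnot q \leftrightarrow q)), F r):
        F \lnot (r \to (q \lor p)): β-rule — branch into F r  //  T (q \lor p).
          branch 1.1.1 (add F r):
            T (\lnot (q \land r) \to (\lnot q \leftrightarrow q)): β-rule — branch into F \lnot (q \land r)  //  T (\lnot q \leftrightarrow q).
              branch 1.1.1.1 (add F \lnot (q \land r)):
                F \lnot (q \land r): α-rule — add T q, T r.
                × closes — contains both r and \lnot r.
              branch 1.1.1.2 (add T (\lnot q \leftrightarrow q)):
                T (\lnot q \leftrightarrow q): β-rule — branch into T \lnot q, T q  //  F \lnot q, F q.
                  branch 1.1.1.2.1 (add T \lnot q, T q):
                    × closes — contains both q and \lnot q.
                  branch 1.1.1.2.2 (add F \lnot q, F q):
                    × closes — contains both q and \lnot q.
          branch 1.1.2 (add T (q \lor p)):
            T (\lnot (q \land r) \to (\lnot q \leftrightarrow q)): β-rule — branch into F \lnot (q \land r)  //  T (\lnot q \leftrightarrow q).
              branch 1.1.2.1 (add F \lnot (q \land r)):
                F \lnot (q \land r): α-rule — add T q, T r.
                × closes — contains both r and \lnot r.
              branch 1.1.2.2 (add T (\lnot q \leftrightarrow q)):
                T (q \lor p): β-rule — branch into T q  //  T p.
                  branch 1.1.2.2.1 (add T q):
                    T (\lnot q \leftrightarrow q): β-rule — branch into T \lnot q, T q  //  F \lnot q, F q.
                      branch 1.1.2.2.1.1 (add T \lnot q, T q):
                        × closes — contains both q and \lnot q.
                      branch 1.1.2.2.1.2 (add F \lnot q, F q):
                        × closes — contains both q and \lnot q.
                  branch 1.1.2.2.2 (add T p):
                    T (\lnot q \leftrightarrow q): β-rule — branch into T \lnot q, T q  //  F \lnot q, F q.
                      branch 1.1.2.2.2.1 (add T \lnot q, T q):
                        × closes — contains both q and \lnot q.
                      branch 1.1.2.2.2.2 (add F \lnot q, F q):
                        × closes — contains both q and \lnot q.
      branch 1.2 (add F (\lnot (q \land r) \to (\lnot q \leftrightarrow q)), T r):
        F (\lnot (q \land r) \to (\lnot q \leftrightarrow q)): α-rule — add T \lnot (q \land r), F (\lnot q \leftrightarrow q).
        F \lnot (r \to (q \lor p)): β-rule — branch into F r  //  T (q \lor p).
          branch 1.2.1 (add F r):
            × closes — contains both r and \lnot r.
          branch 1.2.2 (add T (q \lor p)):
            T \lnot (q \land r): β-rule — branch into F q  //  F r.
              branch 1.2.2.1 (add F q):
                F (\lnot q \leftrightarrow q): β-rule — branch into T \lnot q, F q  //  F \lnot q, T q.
                  branch 1.2.2.1.1 (add T \lnot q, F q):
                    T (q \lor p): β-rule — branch into T q  //  T p.
                      branch 1.2.2.1.1.1 (add T q):
                        × closes — contains both q and \lnot q.
                      branch 1.2.2.1.1.2 (add T p):
                        ○ open, literals {p=T, q=F, r=T}.
                  branch 1.2.2.1.2 (add F \lnot q, T q):
                    × closes — contains both q and \lnot q.
              branch 1.2.2.2 (add F r):
                × closes — contains both r and \lnot r.
  branch 2 (add T p):
    F ((\lnot (q \land r) \to (\lnot q \leftrightarrow q)) \leftrightarrow r): β-rule — branch into T (\lnot (q \land r) \to (\lnot q \leftrightarrow q)), F r  //  F (\lnot (q \land r) \to (\lnot q \leftrightarrow q)), T r.
      branch 2.1 (add T (\lnot (q \land r) \to (\lnot q \leftrightarrow q)), F r):
        T (\lnot (q \land r) \to (\lnot q \leftrightarrow q)): β-rule — branch into F \lnot (q \land r)  //  T (\lnot q \leftrightarrow q).
          branch 2.1.1 (add F \lnot (q \land r)):
            F \lnot (q \land r): α-rule — add T q, T r.
            × closes — contains both r and \lnot r.
          branch 2.1.2 (add T (\lnot q \leftrightarrow q)):
            T (\lnot q \leftrightarrow q): β-rule — branch into T \lnot q, T q  //  F \lnot q, F q.
              branch 2.1.2.1 (add T \lnot q, T q):
                × closes — contains both q and \lnot q.
              branch 2.1.2.2 (add F \lnot q, F q):
                × closes — contains both q and \lnot q.
      branch 2.2 (add F (\lnot (q \land r) \to (\lnot q \leftrightarrow q)), T r):
        F (\lnot (q \land r) \to (\lnot q \leftrightarrow q)): α-rule — add T \lnot (q \land r), F (\lnot q \leftrightarrow q).
        T \lnot (q \land r): β-rule — branch into F q  //  F r.
          branch 2.2.1 (add F q):
            F (\lnot q \leftrightarrow q): β-rule — branch into T \lnot q, F q  //  F \lnot q, T q.
              branch 2.2.1.1 (add T \lnot q, F q):
                ○ open, literals {p=T, q=F, r=T}.
              branch 2.2.1.2 (add F \lnot q, T q):
                × closes — contains both q and \lnot q.
          branch 2.2.2 (add F r):
            × closes — contains both r and \lnot r.
17 branches closed, 2 open.
An open branch gives a countermodel: p=T, q=F, r=T (unmentioned atoms arbitrary); the premises hold there but the conclusion fails.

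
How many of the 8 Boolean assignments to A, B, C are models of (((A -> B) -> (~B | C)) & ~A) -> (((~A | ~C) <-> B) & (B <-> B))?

Initial set: {((((A -> B) -> (~B | C)) & ~A) -> (((~A | ~C) <-> B) & (B <-> B)))}.
((((A -> B) -> (~B | C)) & ~A) -> (((~A | ~C) <-> B) & (B <-> B))): β-rule — branch into ~(((A -> B) -> (~B | C)) & ~A)  //  (((~A | ~C) <-> B) & (B <-> B)).
  branch 1 (add ~(((A -> B) -> (~B | C)) & ~A)):
    ~(((A -> B) -> (~B | C)) & ~A): β-rule — branch into ~((A -> B) -> (~B | C))  //  ~~A.
      branch 1.1 (add ~((A -> B) -> (~B | C))):
        ~((A -> B) -> (~B | C)): α-rule — add (A -> B), ~(~B | C).
        ~(~B | C): α-rule — add ~~B, ~C.
        (A -> B): β-rule — branch into ~A  //  B.
          branch 1.1.1 (add ~A):
            ○ open, literals {A=0, B=1, C=0}.
          branch 1.1.2 (add B):
            ○ open, literals {B=1, C=0}.
      branch 1.2 (add ~~A):
        ○ open, literals {A=1}.
  branch 2 (add (((~A | ~C) <-> B) & (B <-> B))):
    (((~A | ~C) <-> B) & (B <-> B)): α-rule — add ((~A | ~C) <-> B), (B <-> B).
    ((~A | ~C) <-> B): β-rule — branch into (~A | ~C), B  //  ~(~A | ~C), ~B.
      branch 2.1 (add (~A | ~C), B):
        (B <-> B): β-rule — branch into B, B  //  ~B, ~B.
          branch 2.1.1 (add B, B):
            (~A | ~C): β-rule — branch into ~A  //  ~C.
              branch 2.1.1.1 (add ~A):
                ○ open, literals {A=0, B=1}.
              branch 2.1.1.2 (add ~C):
                ○ open, literals {B=1, C=0}.
          branch 2.1.2 (add ~B, ~B):
            × closes — contains both B and ~B.
      branch 2.2 (add ~(~A | ~C), ~B):
        ~(~A | ~C): α-rule — add ~~A, ~~C.
        (B <-> B): β-rule — branch into B, B  //  ~B, ~B.
          branch 2.2.1 (add B, B):
            × closes — contains both B and ~B.
          branch 2.2.2 (add ~B, ~B):
            ○ open, literals {A=1, B=0, C=1}.
2 branches closed, 6 open.
Each open branch fixes some atoms; the unmentioned ones are free. Counting distinct full assignments: branch {A=0, B=1, C=0} (none free) contributes 1 new; branch {B=1, C=0} (A) contributes 1 new; branch {A=1} (B, C) contributes 3 new; branch {A=0, B=1} (C) contributes 1 new; branch {B=1, C=0} (A) contributes 0 new; branch {A=1, B=0, C=1} (none free) contributes 0 new. Total: 6.

6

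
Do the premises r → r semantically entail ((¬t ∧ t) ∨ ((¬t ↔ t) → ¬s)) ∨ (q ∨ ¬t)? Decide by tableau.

Initial set: {(r → r); ¬(((¬t ∧ t) ∨ ((¬t ↔ t) → ¬s)) ∨ (q ∨ ¬t))}.
¬(((¬t ∧ t) ∨ ((¬t ↔ t) → ¬s)) ∨ (q ∨ ¬t)): α-rule — add ¬((¬t ∧ t) ∨ ((¬t ↔ t) → ¬s)), ¬(q ∨ ¬t).
¬((¬t ∧ t) ∨ ((¬t ↔ t) → ¬s)): α-rule — add ¬(¬t ∧ t), ¬((¬t ↔ t) → ¬s).
¬(q ∨ ¬t): α-rule — add ¬q, ¬¬t.
¬((¬t ↔ t) → ¬s): α-rule — add (¬t ↔ t), ¬¬s.
(r → r): β-rule — branch into ¬r  //  r.
  branch 1 (add ¬r):
    ¬(¬t ∧ t): β-rule — branch into ¬¬t  //  ¬t.
      branch 1.1 (add ¬¬t):
        (¬t ↔ t): β-rule — branch into ¬t, t  //  ¬¬t, ¬t.
          branch 1.1.1 (add ¬t, t):
            × closes — contains both t and ¬t.
          branch 1.1.2 (add ¬¬t, ¬t):
            × closes — contains both t and ¬t.
      branch 1.2 (add ¬t):
        × closes — contains both t and ¬t.
  branch 2 (add r):
    ¬(¬t ∧ t): β-rule — branch into ¬¬t  //  ¬t.
      branch 2.1 (add ¬¬t):
        (¬t ↔ t): β-rule — branch into ¬t, t  //  ¬¬t, ¬t.
          branch 2.1.1 (add ¬t, t):
            × closes — contains both t and ¬t.
          branch 2.1.2 (add ¬¬t, ¬t):
            × closes — contains both t and ¬t.
      branch 2.2 (add ¬t):
        × closes — contains both t and ¬t.
All 6 branches close.
Every branch closed, so the premises entail the conclusion.

Yes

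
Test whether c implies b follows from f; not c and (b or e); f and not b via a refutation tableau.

Yes

Initial set: {f; (not c and (b or e)); (f and not b); not (c implies b)}.
(not c and (b or e)): α-rule — add not c, (b or e).
(f and not b): α-rule — add f, not b.
not (c implies b): α-rule — add c, not b.
× closes — contains both c and not c.
All 1 branch closes.
Every branch closed, so the premises entail the conclusion.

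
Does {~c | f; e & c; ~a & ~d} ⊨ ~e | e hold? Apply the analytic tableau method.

Initial set: {(~c | f); (e & c); (~a & ~d); ~(~e | e)}.
(e & c): α-rule — add e, c.
(~a & ~d): α-rule — add ~a, ~d.
~(~e | e): α-rule — add ~~e, ~e.
× closes — contains both e and ~e.
All 1 branch closes.
Every branch closed, so the premises entail the conclusion.

Yes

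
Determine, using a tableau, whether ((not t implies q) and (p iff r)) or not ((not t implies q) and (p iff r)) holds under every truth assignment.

Assume the negation and expand:
Initial set: {not (((not t implies q) and (p iff r)) or not ((not t implies q) and (p iff r)))}.
not (((not t implies q) and (p iff r)) or not ((not t implies q) and (p iff r))): α-rule — add not ((not t implies q) and (p iff r)), not not ((not t implies q) and (p iff r)).
not not ((not t implies q) and (p iff r)): α-rule — add (not t implies q), (p iff r).
not ((not t implies q) and (p iff r)): β-rule — branch into not (not t implies q)  //  not (p iff r).
  branch 1 (add not (not t implies q)):
    not (not t implies q): α-rule — add not t, not q.
    (not t implies q): β-rule — branch into not not t  //  q.
      branch 1.1 (add not not t):
        × closes — contains both t and not t.
      branch 1.2 (add q):
        × closes — contains both q and not q.
  branch 2 (add not (p iff r)):
    (not t implies q): β-rule — branch into not not t  //  q.
      branch 2.1 (add not not t):
        (p iff r): β-rule — branch into p, r  //  not p, not r.
          branch 2.1.1 (add p, r):
            not (p iff r): β-rule — branch into p, not r  //  not p, r.
              branch 2.1.1.1 (add p, not r):
                × closes — contains both r and not r.
              branch 2.1.1.2 (add not p, r):
                × closes — contains both p and not p.
          branch 2.1.2 (add not p, not r):
            not (p iff r): β-rule — branch into p, not r  //  not p, r.
              branch 2.1.2.1 (add p, not r):
                × closes — contains both p and not p.
              branch 2.1.2.2 (add not p, r):
                × closes — contains both r and not r.
      branch 2.2 (add q):
        (p iff r): β-rule — branch into p, r  //  not p, not r.
          branch 2.2.1 (add p, r):
            not (p iff r): β-rule — branch into p, not r  //  not p, r.
              branch 2.2.1.1 (add p, not r):
                × closes — contains both r and not r.
              branch 2.2.1.2 (add not p, r):
                × closes — contains both p and not p.
          branch 2.2.2 (add not p, not r):
            not (p iff r): β-rule — branch into p, not r  //  not p, r.
              branch 2.2.2.1 (add p, not r):
                × closes — contains both p and not p.
              branch 2.2.2.2 (add not p, r):
                × closes — contains both r and not r.
All 10 branches close.
Every branch closed, so the negation is unsatisfiable and the formula is valid.

Valid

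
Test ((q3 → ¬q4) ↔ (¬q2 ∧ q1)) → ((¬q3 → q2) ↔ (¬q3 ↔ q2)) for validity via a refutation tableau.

Not valid

Assume the negation and expand:
Initial set: {¬(((q3 → ¬q4) ↔ (¬q2 ∧ q1)) → ((¬q3 → q2) ↔ (¬q3 ↔ q2)))}.
¬(((q3 → ¬q4) ↔ (¬q2 ∧ q1)) → ((¬q3 → q2) ↔ (¬q3 ↔ q2))): α-rule — add ((q3 → ¬q4) ↔ (¬q2 ∧ q1)), ¬((¬q3 → q2) ↔ (¬q3 ↔ q2)).
((q3 → ¬q4) ↔ (¬q2 ∧ q1)): β-rule — branch into (q3 → ¬q4), (¬q2 ∧ q1)  //  ¬(q3 → ¬q4), ¬(¬q2 ∧ q1).
  branch 1 (add (q3 → ¬q4), (¬q2 ∧ q1)):
    (¬q2 ∧ q1): α-rule — add ¬q2, q1.
    ¬((¬q3 → q2) ↔ (¬q3 ↔ q2)): β-rule — branch into (¬q3 → q2), ¬(¬q3 ↔ q2)  //  ¬(¬q3 → q2), (¬q3 ↔ q2).
      branch 1.1 (add (¬q3 → q2), ¬(¬q3 ↔ q2)):
        (q3 → ¬q4): β-rule — branch into ¬q3  //  ¬q4.
          branch 1.1.1 (add ¬q3):
            (¬q3 → q2): β-rule — branch into ¬¬q3  //  q2.
              branch 1.1.1.1 (add ¬¬q3):
                × closes — contains both q3 and ¬q3.
              branch 1.1.1.2 (add q2):
                × closes — contains both q2 and ¬q2.
          branch 1.1.2 (add ¬q4):
            (¬q3 → q2): β-rule — branch into ¬¬q3  //  q2.
              branch 1.1.2.1 (add ¬¬q3):
                ¬(¬q3 ↔ q2): β-rule — branch into ¬q3, ¬q2  //  ¬¬q3, q2.
                  branch 1.1.2.1.1 (add ¬q3, ¬q2):
                    × closes — contains both q3 and ¬q3.
                  branch 1.1.2.1.2 (add ¬¬q3, q2):
                    × closes — contains both q2 and ¬q2.
              branch 1.1.2.2 (add q2):
                × closes — contains both q2 and ¬q2.
      branch 1.2 (add ¬(¬q3 → q2), (¬q3 ↔ q2)):
        ¬(¬q3 → q2): α-rule — add ¬q3, ¬q2.
        (q3 → ¬q4): β-rule — branch into ¬q3  //  ¬q4.
          branch 1.2.1 (add ¬q3):
            (¬q3 ↔ q2): β-rule — branch into ¬q3, q2  //  ¬¬q3, ¬q2.
              branch 1.2.1.1 (add ¬q3, q2):
                × closes — contains both q2 and ¬q2.
              branch 1.2.1.2 (add ¬¬q3, ¬q2):
                × closes — contains both q3 and ¬q3.
          branch 1.2.2 (add ¬q4):
            (¬q3 ↔ q2): β-rule — branch into ¬q3, q2  //  ¬¬q3, ¬q2.
              branch 1.2.2.1 (add ¬q3, q2):
                × closes — contains both q2 and ¬q2.
              branch 1.2.2.2 (add ¬¬q3, ¬q2):
                × closes — contains both q3 and ¬q3.
  branch 2 (add ¬(q3 → ¬q4), ¬(¬q2 ∧ q1)):
    ¬(q3 → ¬q4): α-rule — add q3, ¬¬q4.
    ¬((¬q3 → q2) ↔ (¬q3 ↔ q2)): β-rule — branch into (¬q3 → q2), ¬(¬q3 ↔ q2)  //  ¬(¬q3 → q2), (¬q3 ↔ q2).
      branch 2.1 (add (¬q3 → q2), ¬(¬q3 ↔ q2)):
        ¬(¬q2 ∧ q1): β-rule — branch into ¬¬q2  //  ¬q1.
          branch 2.1.1 (add ¬¬q2):
            (¬q3 → q2): β-rule — branch into ¬¬q3  //  q2.
              branch 2.1.1.1 (add ¬¬q3):
                ¬(¬q3 ↔ q2): β-rule — branch into ¬q3, ¬q2  //  ¬¬q3, q2.
                  branch 2.1.1.1.1 (add ¬q3, ¬q2):
                    × closes — contains both q3 and ¬q3.
                  branch 2.1.1.1.2 (add ¬¬q3, q2):
                    ○ open, literals {q2=1, q3=1, q4=1}.
              branch 2.1.1.2 (add q2):
                ¬(¬q3 ↔ q2): β-rule — branch into ¬q3, ¬q2  //  ¬¬q3, q2.
                  branch 2.1.1.2.1 (add ¬q3, ¬q2):
                    × closes — contains both q3 and ¬q3.
                  branch 2.1.1.2.2 (add ¬¬q3, q2):
                    ○ open, literals {q2=1, q3=1, q4=1}.
          branch 2.1.2 (add ¬q1):
            (¬q3 → q2): β-rule — branch into ¬¬q3  //  q2.
              branch 2.1.2.1 (add ¬¬q3):
                ¬(¬q3 ↔ q2): β-rule — branch into ¬q3, ¬q2  //  ¬¬q3, q2.
                  branch 2.1.2.1.1 (add ¬q3, ¬q2):
                    × closes — contains both q3 and ¬q3.
                  branch 2.1.2.1.2 (add ¬¬q3, q2):
                    ○ open, literals {q1=0, q2=1, q3=1, q4=1}.
              branch 2.1.2.2 (add q2):
                ¬(¬q3 ↔ q2): β-rule — branch into ¬q3, ¬q2  //  ¬¬q3, q2.
                  branch 2.1.2.2.1 (add ¬q3, ¬q2):
                    × closes — contains both q3 and ¬q3.
                  branch 2.1.2.2.2 (add ¬¬q3, q2):
                    ○ open, literals {q1=0, q2=1, q3=1, q4=1}.
      branch 2.2 (add ¬(¬q3 → q2), (¬q3 ↔ q2)):
        ¬(¬q3 → q2): α-rule — add ¬q3, ¬q2.
        × closes — contains both q3 and ¬q3.
14 branches closed, 4 open.
An open branch gives a countermodel: q2=1, q3=1, q4=1 (unmentioned atoms arbitrary); under it the original formula is false.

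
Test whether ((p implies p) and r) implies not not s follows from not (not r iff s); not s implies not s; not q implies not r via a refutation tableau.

Initial set: {not (not r iff s); (not s implies not s); (not q implies not r); not (((p implies p) and r) implies not not s)}.
not (((p implies p) and r) implies not not s): α-rule — add ((p implies p) and r), not not not s.
((p implies p) and r): α-rule — add (p implies p), r.
not not not s: drop double negation, giving not s.
not (not r iff s): β-rule — branch into not r, not s  //  not not r, s.
  branch 1 (add not r, not s):
    × closes — contains both r and not r.
  branch 2 (add not not r, s):
    × closes — contains both s and not s.
All 2 branches close.
Every branch closed, so the premises entail the conclusion.

Yes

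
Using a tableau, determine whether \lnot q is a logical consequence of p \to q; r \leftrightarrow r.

Initial set: {(p \to q); (r \leftrightarrow r); \lnot \lnot q}.
(p \to q): β-rule — branch into \lnot p  //  q.
  branch 1 (add \lnot p):
    (r \leftrightarrow r): β-rule — branch into r, r  //  \lnot r, \lnot r.
      branch 1.1 (add r, r):
        ○ open, literals {p=0, q=1, r=1}.
      branch 1.2 (add \lnot r, \lnot r):
        ○ open, literals {p=0, q=1, r=0}.
  branch 2 (add q):
    (r \leftrightarrow r): β-rule — branch into r, r  //  \lnot r, \lnot r.
      branch 2.1 (add r, r):
        ○ open, literals {q=1, r=1}.
      branch 2.2 (add \lnot r, \lnot r):
        ○ open, literals {q=1, r=0}.
0 branches closed, 4 open.
An open branch gives a countermodel: p=0, q=1, r=1 (unmentioned atoms arbitrary); the premises hold there but the conclusion fails.

No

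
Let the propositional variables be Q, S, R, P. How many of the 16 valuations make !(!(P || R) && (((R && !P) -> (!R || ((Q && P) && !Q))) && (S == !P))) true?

Initial set: {T !(!(P || R) && (((R && !P) -> (!R || ((Q && P) && !Q))) && (S == !P)))}.
T !(!(P || R) && (((R && !P) -> (!R || ((Q && P) && !Q))) && (S == !P))): β-rule — branch into F !(P || R)  //  F (((R && !P) -> (!R || ((Q && P) && !Q))) && (S == !P)).
  branch 1 (add F !(P || R)):
    F !(P || R): β-rule — branch into T P  //  T R.
      branch 1.1 (add T P):
        ○ open, literals {P=T}.
      branch 1.2 (add T R):
        ○ open, literals {R=T}.
  branch 2 (add F (((R && !P) -> (!R || ((Q && P) && !Q))) && (S == !P))):
    F (((R && !P) -> (!R || ((Q && P) && !Q))) && (S == !P)): β-rule — branch into F ((R && !P) -> (!R || ((Q && P) && !Q)))  //  F (S == !P).
      branch 2.1 (add F ((R && !P) -> (!R || ((Q && P) && !Q)))):
        F ((R && !P) -> (!R || ((Q && P) && !Q))): α-rule — add T (R && !P), F (!R || ((Q && P) && !Q)).
        T (R && !P): α-rule — add T R, T !P.
        F (!R || ((Q && P) && !Q)): α-rule — add F !R, F ((Q && P) && !Q).
        F ((Q && P) && !Q): β-rule — branch into F (Q && P)  //  F !Q.
          branch 2.1.1 (add F (Q && P)):
            F (Q && P): β-rule — branch into F Q  //  F P.
              branch 2.1.1.1 (add F Q):
                ○ open, literals {P=F, Q=F, R=T}.
              branch 2.1.1.2 (add F P):
                ○ open, literals {P=F, R=T}.
          branch 2.1.2 (add F !Q):
            ○ open, literals {P=F, Q=T, R=T}.
      branch 2.2 (add F (S == !P)):
        F (S == !P): β-rule — branch into T S, F !P  //  F S, T !P.
          branch 2.2.1 (add T S, F !P):
            ○ open, literals {P=T, S=T}.
          branch 2.2.2 (add F S, T !P):
            ○ open, literals {P=F, S=F}.
0 branches closed, 7 open.
Each open branch fixes some atoms; the unmentioned ones are free. Counting distinct full assignments: branch {P=T} (Q, S, R) contributes 8 new; branch {R=T} (Q, S, P) contributes 4 new; branch {P=F, Q=F, R=T} (S) contributes 0 new; branch {P=F, R=T} (Q, S) contributes 0 new; branch {P=F, Q=T, R=T} (S) contributes 0 new; branch {P=T, S=T} (Q, R) contributes 0 new; branch {P=F, S=F} (Q, R) contributes 2 new. Total: 14.

14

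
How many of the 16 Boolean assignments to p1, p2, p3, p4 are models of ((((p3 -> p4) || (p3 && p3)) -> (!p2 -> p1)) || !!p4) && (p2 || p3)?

Initial set: {T (((((p3 -> p4) || (p3 && p3)) -> (!p2 -> p1)) || !!p4) && (p2 || p3))}.
T (((((p3 -> p4) || (p3 && p3)) -> (!p2 -> p1)) || !!p4) && (p2 || p3)): α-rule — add T ((((p3 -> p4) || (p3 && p3)) -> (!p2 -> p1)) || !!p4), T (p2 || p3).
T ((((p3 -> p4) || (p3 && p3)) -> (!p2 -> p1)) || !!p4): β-rule — branch into T (((p3 -> p4) || (p3 && p3)) -> (!p2 -> p1))  //  T !!p4.
  branch 1 (add T (((p3 -> p4) || (p3 && p3)) -> (!p2 -> p1))):
    T (p2 || p3): β-rule — branch into T p2  //  T p3.
      branch 1.1 (add T p2):
        T (((p3 -> p4) || (p3 && p3)) -> (!p2 -> p1)): β-rule — branch into F ((p3 -> p4) || (p3 && p3))  //  T (!p2 -> p1).
          branch 1.1.1 (add F ((p3 -> p4) || (p3 && p3))):
            F ((p3 -> p4) || (p3 && p3)): α-rule — add F (p3 -> p4), F (p3 && p3).
            F (p3 -> p4): α-rule — add T p3, F p4.
            F (p3 && p3): β-rule — branch into F p3  //  F p3.
              branch 1.1.1.1 (add F p3):
                × closes — contains both p3 and !p3.
              branch 1.1.1.2 (add F p3):
                × closes — contains both p3 and !p3.
          branch 1.1.2 (add T (!p2 -> p1)):
            T (!p2 -> p1): β-rule — branch into F !p2  //  T p1.
              branch 1.1.2.1 (add F !p2):
                ○ open, literals {p2=1}.
              branch 1.1.2.2 (add T p1):
                ○ open, literals {p1=1, p2=1}.
      branch 1.2 (add T p3):
        T (((p3 -> p4) || (p3 && p3)) -> (!p2 -> p1)): β-rule — branch into F ((p3 -> p4) || (p3 && p3))  //  T (!p2 -> p1).
          branch 1.2.1 (add F ((p3 -> p4) || (p3 && p3))):
            F ((p3 -> p4) || (p3 && p3)): α-rule — add F (p3 -> p4), F (p3 && p3).
            F (p3 -> p4): α-rule — add T p3, F p4.
            F (p3 && p3): β-rule — branch into F p3  //  F p3.
              branch 1.2.1.1 (add F p3):
                × closes — contains both p3 and !p3.
              branch 1.2.1.2 (add F p3):
                × closes — contains both p3 and !p3.
          branch 1.2.2 (add T (!p2 -> p1)):
            T (!p2 -> p1): β-rule — branch into F !p2  //  T p1.
              branch 1.2.2.1 (add F !p2):
                ○ open, literals {p2=1, p3=1}.
              branch 1.2.2.2 (add T p1):
                ○ open, literals {p1=1, p3=1}.
  branch 2 (add T !!p4):
    T !!p4: drop double negation, giving T p4.
    T (p2 || p3): β-rule — branch into T p2  //  T p3.
      branch 2.1 (add T p2):
        ○ open, literals {p2=1, p4=1}.
      branch 2.2 (add T p3):
        ○ open, literals {p3=1, p4=1}.
4 branches closed, 6 open.
Each open branch fixes some atoms; the unmentioned ones are free. Counting distinct full assignments: branch {p2=1} (p1, p3, p4) contributes 8 new; branch {p1=1, p2=1} (p3, p4) contributes 0 new; branch {p2=1, p3=1} (p1, p4) contributes 0 new; branch {p1=1, p3=1} (p2, p4) contributes 2 new; branch {p2=1, p4=1} (p1, p3) contributes 0 new; branch {p3=1, p4=1} (p1, p2) contributes 1 new. Total: 11.

11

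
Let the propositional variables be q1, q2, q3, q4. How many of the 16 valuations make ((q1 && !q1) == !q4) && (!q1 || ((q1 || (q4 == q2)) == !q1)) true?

Initial set: {(((q1 && !q1) == !q4) && (!q1 || ((q1 || (q4 == q2)) == !q1)))}.
(((q1 && !q1) == !q4) && (!q1 || ((q1 || (q4 == q2)) == !q1))): α-rule — add ((q1 && !q1) == !q4), (!q1 || ((q1 || (q4 == q2)) == !q1)).
((q1 && !q1) == !q4): β-rule — branch into (q1 && !q1), !q4  //  !(q1 && !q1), !!q4.
  branch 1 (add (q1 && !q1), !q4):
    (q1 && !q1): α-rule — add q1, !q1.
    × closes — contains both q1 and !q1.
  branch 2 (add !(q1 && !q1), !!q4):
    (!q1 || ((q1 || (q4 == q2)) == !q1)): β-rule — branch into !q1  //  ((q1 || (q4 == q2)) == !q1).
      branch 2.1 (add !q1):
        !(q1 && !q1): β-rule — branch into !q1  //  !!q1.
          branch 2.1.1 (add !q1):
            ○ open, literals {q1=0, q4=1}.
          branch 2.1.2 (add !!q1):
            × closes — contains both q1 and !q1.
      branch 2.2 (add ((q1 || (q4 == q2)) == !q1)):
        !(q1 && !q1): β-rule — branch into !q1  //  !!q1.
          branch 2.2.1 (add !q1):
            ((q1 || (q4 == q2)) == !q1): β-rule — branch into (q1 || (q4 == q2)), !q1  //  !(q1 || (q4 == q2)), !!q1.
              branch 2.2.1.1 (add (q1 || (q4 == q2)), !q1):
                (q1 || (q4 == q2)): β-rule — branch into q1  //  (q4 == q2).
                  branch 2.2.1.1.1 (add q1):
                    × closes — contains both q1 and !q1.
                  branch 2.2.1.1.2 (add (q4 == q2)):
                    (q4 == q2): β-rule — branch into q4, q2  //  !q4, !q2.
                      branch 2.2.1.1.2.1 (add q4, q2):
                        ○ open, literals {q1=0, q2=1, q4=1}.
                      branch 2.2.1.1.2.2 (add !q4, !q2):
                        × closes — contains both q4 and !q4.
              branch 2.2.1.2 (add !(q1 || (q4 == q2)), !!q1):
                × closes — contains both q1 and !q1.
          branch 2.2.2 (add !!q1):
            ((q1 || (q4 == q2)) == !q1): β-rule — branch into (q1 || (q4 == q2)), !q1  //  !(q1 || (q4 == q2)), !!q1.
              branch 2.2.2.1 (add (q1 || (q4 == q2)), !q1):
                × closes — contains both q1 and !q1.
              branch 2.2.2.2 (add !(q1 || (q4 == q2)), !!q1):
                !(q1 || (q4 == q2)): α-rule — add !q1, !(q4 == q2).
                × closes — contains both q1 and !q1.
7 branches closed, 2 open.
Each open branch fixes some atoms; the unmentioned ones are free. Counting distinct full assignments: branch {q1=0, q4=1} (q2, q3) contributes 4 new; branch {q1=0, q2=1, q4=1} (q3) contributes 0 new. Total: 4.

4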